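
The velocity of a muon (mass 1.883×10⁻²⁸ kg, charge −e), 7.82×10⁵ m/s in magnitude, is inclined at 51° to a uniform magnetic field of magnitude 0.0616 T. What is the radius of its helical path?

r ≈ 0.0116 m

v⊥ = v sinθ = 7.82×10⁵·sin51° ≈ 6.077×10⁵ m/s.
r = m v⊥/(|q|B) = (1.883×10⁻²⁸)(6.077×10⁵)/((1.602×10⁻¹⁹)(0.0616)) ≈ 0.0116 m.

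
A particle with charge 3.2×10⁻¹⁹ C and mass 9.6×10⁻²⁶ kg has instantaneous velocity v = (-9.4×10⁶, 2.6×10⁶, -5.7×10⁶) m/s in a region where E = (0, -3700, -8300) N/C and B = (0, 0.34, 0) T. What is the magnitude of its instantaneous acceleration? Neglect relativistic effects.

|a| ≈ 1.25×10¹³ m/s²

v×B = (1.94×10⁶, 0, -3.20×10⁶) N/C.
E + v×B = (1.94×10⁶, -3700, -3.20×10⁶) N/C.
F = q(E + v×B) = (3.2×10⁻¹⁹ C)·(1.94×10⁶, -3700, -3.20×10⁶) = (6.20×10⁻¹³, -1.18×10⁻¹⁵, -1.03×10⁻¹²) N.
|a| = |F|/m = 1.198×10⁻¹²/9.6×10⁻²⁶ ≈ 1.25×10¹³ m/s².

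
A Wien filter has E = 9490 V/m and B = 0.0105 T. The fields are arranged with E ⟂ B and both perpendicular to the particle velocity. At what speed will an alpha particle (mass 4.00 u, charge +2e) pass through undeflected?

v = 9.04×10⁵ m/s

Straight-line motion ⇒ electric and magnetic forces cancel, so E = vB.
v = E/B = 9490/0.0105 = 9.04×10⁵ m/s.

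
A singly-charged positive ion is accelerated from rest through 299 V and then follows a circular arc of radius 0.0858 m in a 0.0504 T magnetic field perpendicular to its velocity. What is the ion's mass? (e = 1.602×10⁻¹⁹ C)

Combine |q|V = ½mv² and r = mv/(|q|B): eliminate v to get m = qB²r²/(2V).
m = (1.602×10⁻¹⁹)(0.0504)²(0.0858)²/(2·299) ≈ 5.01×10⁻²⁷ kg.

m ≈ 5.01×10⁻²⁷ kg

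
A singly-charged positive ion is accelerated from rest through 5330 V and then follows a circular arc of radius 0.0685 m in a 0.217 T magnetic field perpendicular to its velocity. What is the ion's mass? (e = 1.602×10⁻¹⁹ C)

Combine |q|V = ½mv² and r = mv/(|q|B): eliminate v to get m = qB²r²/(2V).
m = (1.602×10⁻¹⁹)(0.217)²(0.0685)²/(2·5330) ≈ 3.32×10⁻²⁷ kg.

m ≈ 3.32×10⁻²⁷ kg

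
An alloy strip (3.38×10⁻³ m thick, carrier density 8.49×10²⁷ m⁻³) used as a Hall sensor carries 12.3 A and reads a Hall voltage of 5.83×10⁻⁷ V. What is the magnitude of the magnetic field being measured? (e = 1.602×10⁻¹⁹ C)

From V_H = IB/(n e t), B = V_H n e t / I.
B = (5.83×10⁻⁷)(8.49×10²⁷)(1.602×10⁻¹⁹)(3.38×10⁻³)/12.3 ≈ 0.218 T.

B ≈ 0.218 T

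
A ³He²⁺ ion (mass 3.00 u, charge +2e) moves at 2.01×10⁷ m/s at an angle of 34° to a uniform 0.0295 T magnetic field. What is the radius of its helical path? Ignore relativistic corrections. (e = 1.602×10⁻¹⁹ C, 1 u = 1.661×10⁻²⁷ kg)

r ≈ 5.93 m

v⊥ = v sinθ = 2.01×10⁷·sin34° ≈ 1.124×10⁷ m/s.
r = m v⊥/(|q|B) = (4.983×10⁻²⁷)(1.124×10⁷)/((3.204×10⁻¹⁹)(0.0295)) ≈ 5.93 m.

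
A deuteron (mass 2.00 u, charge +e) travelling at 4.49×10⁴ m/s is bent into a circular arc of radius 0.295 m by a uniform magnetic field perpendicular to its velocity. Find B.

B ≈ 3.16×10⁻³ T

From |q|vB = mv²/r, B = mv/(|q|r).
B = (3.322×10⁻²⁷)(4.49×10⁴)/((1.602×10⁻¹⁹)(0.295)) ≈ 3.16×10⁻³ T.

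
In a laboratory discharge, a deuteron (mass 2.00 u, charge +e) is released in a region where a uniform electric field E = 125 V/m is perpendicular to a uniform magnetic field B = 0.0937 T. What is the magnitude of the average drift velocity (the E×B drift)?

v_d ≈ 1330 m/s

The steady drift has the magnetic force balancing the electric force, so v_d = E/B.
v_d = 125/0.0937 = 1330 m/s.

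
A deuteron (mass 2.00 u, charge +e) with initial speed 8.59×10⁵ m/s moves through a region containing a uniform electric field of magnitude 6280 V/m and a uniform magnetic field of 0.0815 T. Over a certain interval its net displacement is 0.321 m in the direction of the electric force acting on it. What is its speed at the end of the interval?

v_f ≈ 9.66×10⁵ m/s

B does no work; ΔKE = |q|E d.
½mv_f² = ½mv₀² + |q|Ed = ½(3.322×10⁻²⁷)(8.59×10⁵)² + (1.602×10⁻¹⁹)(6280)(0.321) ≈ 1.226×10⁻¹⁵ J + 3.229×10⁻¹⁶ J ≈ 1.549×10⁻¹⁵ J.
v_f = √(2·1.549×10⁻¹⁵/3.322×10⁻²⁷) ≈ 9.66×10⁵ m/s.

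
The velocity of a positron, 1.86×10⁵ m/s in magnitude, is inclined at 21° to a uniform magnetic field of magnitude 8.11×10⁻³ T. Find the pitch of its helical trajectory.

v∥ = v cosθ = 1.86×10⁵·cos21° ≈ 1.736×10⁵ m/s.
T = 2πm/(|q|B) = 2π(9.109×10⁻³¹)/((1.602×10⁻¹⁹)(8.11×10⁻³)) ≈ 4.405×10⁻⁹ s.
pitch = v∥ T = (1.736×10⁵)(4.405×10⁻⁹) ≈ 7.65×10⁻⁴ m.

p ≈ 7.65×10⁻⁴ m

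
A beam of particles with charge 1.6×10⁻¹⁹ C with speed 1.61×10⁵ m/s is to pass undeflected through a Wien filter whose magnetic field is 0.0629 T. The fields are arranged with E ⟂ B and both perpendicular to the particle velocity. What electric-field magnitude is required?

For straight-line motion qE = qvB, so E = vB.
E = 1.61×10⁵ × 0.0629 = 1.01×10⁴ V/m.

E = 1.01×10⁴ V/m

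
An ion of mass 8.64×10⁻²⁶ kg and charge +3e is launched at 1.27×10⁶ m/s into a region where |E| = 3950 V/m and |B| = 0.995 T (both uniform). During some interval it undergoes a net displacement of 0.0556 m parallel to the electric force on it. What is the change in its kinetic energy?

The magnetic force is always ⟂ v and does no work; only the electric force changes KE.
ΔKE = F_E · d = |q|E d = (4.806×10⁻¹⁹)(3950)(0.0556) ≈ 1.06×10⁻¹⁶ J.

ΔKE ≈ 1.06×10⁻¹⁶ J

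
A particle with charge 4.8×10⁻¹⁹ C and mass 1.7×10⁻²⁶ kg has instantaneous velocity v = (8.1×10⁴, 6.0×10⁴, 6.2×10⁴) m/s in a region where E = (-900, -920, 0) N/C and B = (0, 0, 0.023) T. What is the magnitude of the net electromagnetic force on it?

|F| ≈ 1.36×10⁻¹⁵ N

v×B = (1380, -1860, 0) N/C.
E + v×B = (480, -2780, 0) N/C.
F = q(E + v×B) = (4.8×10⁻¹⁹ C)·(480, -2780, 0) = (2.30×10⁻¹⁶, -1.34×10⁻¹⁵, 0) N.
|F| = 1.36×10⁻¹⁵ N.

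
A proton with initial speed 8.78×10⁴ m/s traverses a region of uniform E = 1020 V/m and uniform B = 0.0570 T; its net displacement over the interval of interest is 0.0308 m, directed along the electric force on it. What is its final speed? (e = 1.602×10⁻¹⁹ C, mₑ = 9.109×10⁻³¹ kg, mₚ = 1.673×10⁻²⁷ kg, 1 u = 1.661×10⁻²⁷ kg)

v_f ≈ 1.17×10⁵ m/s

B does no work; ΔKE = |q|E d.
½mv_f² = ½mv₀² + |q|Ed = ½(1.673×10⁻²⁷)(8.78×10⁴)² + (1.602×10⁻¹⁹)(1020)(0.0308) ≈ 6.448×10⁻¹⁸ J + 5.033×10⁻¹⁸ J ≈ 1.148×10⁻¹⁷ J.
v_f = √(2·1.148×10⁻¹⁷/1.673×10⁻²⁷) ≈ 1.17×10⁵ m/s.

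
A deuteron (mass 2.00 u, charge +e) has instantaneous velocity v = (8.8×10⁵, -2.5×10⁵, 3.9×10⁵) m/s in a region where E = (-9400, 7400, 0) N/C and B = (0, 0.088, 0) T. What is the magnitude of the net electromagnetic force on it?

v×B = (-3.43×10⁴, 0, 7.74×10⁴) N/C.
E + v×B = (-4.37×10⁴, 7400, 7.74×10⁴) N/C.
F = q(E + v×B) = (1.602×10⁻¹⁹ C)·(-4.37×10⁴, 7400, 7.74×10⁴) = (-7.00×10⁻¹⁵, 1.19×10⁻¹⁵, 1.24×10⁻¹⁴) N.
|F| = 1.43×10⁻¹⁴ N.

|F| ≈ 1.43×10⁻¹⁴ N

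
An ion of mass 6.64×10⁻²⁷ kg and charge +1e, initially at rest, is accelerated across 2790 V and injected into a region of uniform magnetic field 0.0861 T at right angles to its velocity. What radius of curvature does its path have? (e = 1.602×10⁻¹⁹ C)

Acceleration: |q|V = ½mv² ⇒ v = √(2|q|V/m) = √(2·1.602×10⁻¹⁹·2790/6.64×10⁻²⁷) ≈ 3.669×10⁵ m/s.
In the field: r = mv/(|q|B) = (6.64×10⁻²⁷)(3.669×10⁵)/((1.602×10⁻¹⁹)(0.0861)) ≈ 0.177 m.

r ≈ 0.177 m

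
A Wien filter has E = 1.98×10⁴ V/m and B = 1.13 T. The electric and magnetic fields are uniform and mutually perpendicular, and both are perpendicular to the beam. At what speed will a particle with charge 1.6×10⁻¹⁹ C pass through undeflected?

v = 1.75×10⁴ m/s

Zero net Lorentz force requires |qE| = |q v×B|, i.e. E = vB.
v = E/B = 1.98×10⁴/1.13 = 1.75×10⁴ m/s.
The result is independent of the particle's charge and mass.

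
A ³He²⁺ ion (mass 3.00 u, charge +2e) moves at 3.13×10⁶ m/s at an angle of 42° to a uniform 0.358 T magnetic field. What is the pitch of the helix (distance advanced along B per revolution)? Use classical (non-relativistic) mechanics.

v∥ = v cosθ = 3.13×10⁶·cos42° ≈ 2.326×10⁶ m/s.
T = 2πm/(|q|B) = 2π(4.983×10⁻²⁷)/((3.204×10⁻¹⁹)(0.358)) ≈ 2.730×10⁻⁷ s.
pitch = v∥ T = (2.326×10⁶)(2.730×10⁻⁷) ≈ 0.635 m.

p ≈ 0.635 m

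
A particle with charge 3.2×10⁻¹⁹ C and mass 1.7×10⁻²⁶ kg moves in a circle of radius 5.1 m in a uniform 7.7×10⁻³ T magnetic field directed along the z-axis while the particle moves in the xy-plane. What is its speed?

From |q|vB = mv²/r, v = |q|Br/m.
v = (3.2×10⁻¹⁹)(7.7×10⁻³)(5.1)/1.7×10⁻²⁶ ≈ 7.4×10⁵ m/s.

v ≈ 7.4×10⁵ m/s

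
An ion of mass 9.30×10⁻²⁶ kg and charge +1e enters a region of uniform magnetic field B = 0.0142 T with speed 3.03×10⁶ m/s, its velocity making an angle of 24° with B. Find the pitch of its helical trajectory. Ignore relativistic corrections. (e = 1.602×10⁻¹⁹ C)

p ≈ 711 m

v∥ = v cosθ = 3.03×10⁶·cos24° ≈ 2.768×10⁶ m/s.
T = 2πm/(|q|B) = 2π(9.30×10⁻²⁶)/((1.602×10⁻¹⁹)(0.0142)) ≈ 2.569×10⁻⁴ s.
pitch = v∥ T = (2.768×10⁶)(2.569×10⁻⁴) ≈ 711 m.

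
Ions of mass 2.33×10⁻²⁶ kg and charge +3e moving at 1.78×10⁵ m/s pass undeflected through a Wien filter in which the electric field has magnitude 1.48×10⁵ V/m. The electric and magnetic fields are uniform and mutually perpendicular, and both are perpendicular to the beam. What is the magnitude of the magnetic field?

B = 0.831 T

Balance of forces in the selector: qE = qvB ⇒ B = E/v.
B = 1.48×10⁵/1.78×10⁵ = 0.831 T.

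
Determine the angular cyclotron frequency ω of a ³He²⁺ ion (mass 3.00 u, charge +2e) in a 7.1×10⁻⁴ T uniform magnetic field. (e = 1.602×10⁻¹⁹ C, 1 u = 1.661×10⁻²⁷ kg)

ω ≈ 4.6×10⁴ rad/s

ω = |q|B/m.
ω = (3.204×10⁻¹⁹)(7.1×10⁻⁴)/4.983×10⁻²⁷ ≈ 4.6×10⁴ rad/s.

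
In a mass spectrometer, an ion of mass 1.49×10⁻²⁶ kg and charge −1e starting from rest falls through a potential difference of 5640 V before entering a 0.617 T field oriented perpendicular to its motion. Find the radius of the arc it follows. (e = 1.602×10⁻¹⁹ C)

r ≈ 0.0525 m

Acceleration: |q|V = ½mv² ⇒ v = √(2|q|V/m) = √(2·1.602×10⁻¹⁹·5640/1.49×10⁻²⁶) ≈ 3.483×10⁵ m/s.
In the field: r = mv/(|q|B) = (1.49×10⁻²⁶)(3.483×10⁵)/((1.602×10⁻¹⁹)(0.617)) ≈ 0.0525 m.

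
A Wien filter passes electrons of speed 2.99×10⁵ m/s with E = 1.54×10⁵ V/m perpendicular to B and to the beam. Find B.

B = 0.515 T

Balance of forces in the selector: qE = qvB ⇒ B = E/v.
B = 1.54×10⁵/2.99×10⁵ = 0.515 T.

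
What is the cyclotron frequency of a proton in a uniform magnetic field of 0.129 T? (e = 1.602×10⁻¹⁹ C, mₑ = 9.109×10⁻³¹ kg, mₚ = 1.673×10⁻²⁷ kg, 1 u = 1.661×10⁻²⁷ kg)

f ≈ 1.97×10⁶ Hz

f = |q|B/(2πm).
f = (1.602×10⁻¹⁹)(0.129)/(2π·1.673×10⁻²⁷) ≈ 1.97×10⁶ Hz.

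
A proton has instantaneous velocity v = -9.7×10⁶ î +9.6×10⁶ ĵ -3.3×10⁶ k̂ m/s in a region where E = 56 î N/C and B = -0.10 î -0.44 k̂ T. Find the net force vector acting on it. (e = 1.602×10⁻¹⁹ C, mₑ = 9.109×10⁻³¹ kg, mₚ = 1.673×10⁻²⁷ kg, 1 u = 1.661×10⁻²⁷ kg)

F ≈ (-6.77×10⁻¹³, -6.31×10⁻¹³, 1.54×10⁻¹³) N

v×B = (-4.22×10⁶, -3.94×10⁶, 9.60×10⁵) N/C.
E + v×B = (-4.22×10⁶, -3.94×10⁶, 9.60×10⁵) N/C.
F = q(E + v×B) = (1.602×10⁻¹⁹ C)·(-4.22×10⁶, -3.94×10⁶, 9.60×10⁵) = (-6.77×10⁻¹³, -6.31×10⁻¹³, 1.54×10⁻¹³) N.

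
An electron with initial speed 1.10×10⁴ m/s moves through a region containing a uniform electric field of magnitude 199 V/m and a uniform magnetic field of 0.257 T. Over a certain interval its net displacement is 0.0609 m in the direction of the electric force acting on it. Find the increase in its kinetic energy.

ΔKE ≈ 1.94×10⁻¹⁸ J

The magnetic force is always ⟂ v and does no work; only the electric force changes KE.
ΔKE = F_E · d = |q|E d = (1.602×10⁻¹⁹)(199)(0.0609) ≈ 1.94×10⁻¹⁸ J.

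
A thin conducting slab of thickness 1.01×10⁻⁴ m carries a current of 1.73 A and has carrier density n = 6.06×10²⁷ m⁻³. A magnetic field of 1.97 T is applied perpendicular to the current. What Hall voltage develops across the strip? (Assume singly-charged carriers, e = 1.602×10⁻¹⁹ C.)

V_H ≈ 3.48×10⁻⁵ V

V_H = IB/(n e t).
V_H = (1.73)(1.97)/((6.06×10²⁷)(1.602×10⁻¹⁹)(1.01×10⁻⁴)) ≈ 3.48×10⁻⁵ V.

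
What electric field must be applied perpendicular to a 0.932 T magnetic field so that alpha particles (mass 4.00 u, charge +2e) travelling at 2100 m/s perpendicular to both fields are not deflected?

E = 1960 V/m

For straight-line motion qE = qvB, so E = vB.
E = 2100 × 0.932 = 1960 V/m.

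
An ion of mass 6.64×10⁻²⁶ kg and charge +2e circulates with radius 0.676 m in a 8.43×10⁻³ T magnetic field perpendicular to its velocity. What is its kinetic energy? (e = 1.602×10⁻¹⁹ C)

KE ≈ 2.51×10⁻¹⁷ J

v = |q|Br/m, then KE = ½mv² = (qBr)²/(2m).
v = (3.204×10⁻¹⁹)(8.43×10⁻³)(0.676)/6.64×10⁻²⁶ ≈ 2.750×10⁴ m/s.
KE = ½(6.64×10⁻²⁶)(2.750×10⁴)² ≈ 2.51×10⁻¹⁷ J.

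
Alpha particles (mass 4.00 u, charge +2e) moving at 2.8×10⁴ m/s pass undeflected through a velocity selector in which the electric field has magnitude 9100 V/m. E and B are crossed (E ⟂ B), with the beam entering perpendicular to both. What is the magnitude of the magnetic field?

Balance of forces in the selector: qE = qvB ⇒ B = E/v.
B = 9100/2.8×10⁴ = 0.33 T.

B = 0.33 T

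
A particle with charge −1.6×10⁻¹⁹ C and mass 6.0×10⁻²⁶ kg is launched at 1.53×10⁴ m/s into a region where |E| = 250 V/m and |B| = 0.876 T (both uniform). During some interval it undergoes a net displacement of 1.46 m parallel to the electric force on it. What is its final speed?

B does no work; ΔKE = |q|E d.
½mv_f² = ½mv₀² + |q|Ed = ½(6.0×10⁻²⁶)(1.53×10⁴)² + (1.6×10⁻¹⁹)(250)(1.46) ≈ 7.023×10⁻¹⁸ J + 5.840×10⁻¹⁷ J ≈ 6.542×10⁻¹⁷ J.
v_f = √(2·6.542×10⁻¹⁷/6.0×10⁻²⁶) ≈ 4.67×10⁴ m/s.

v_f ≈ 4.67×10⁴ m/s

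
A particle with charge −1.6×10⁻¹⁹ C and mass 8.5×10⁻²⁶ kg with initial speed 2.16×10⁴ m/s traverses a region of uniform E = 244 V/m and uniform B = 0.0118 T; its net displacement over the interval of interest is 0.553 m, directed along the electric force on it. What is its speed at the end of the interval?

v_f ≈ 3.12×10⁴ m/s

B does no work; ΔKE = |q|E d.
½mv_f² = ½mv₀² + |q|Ed = ½(8.5×10⁻²⁶)(2.16×10⁴)² + (1.6×10⁻¹⁹)(244)(0.553) ≈ 1.983×10⁻¹⁷ J + 2.159×10⁻¹⁷ J ≈ 4.142×10⁻¹⁷ J.
v_f = √(2·4.142×10⁻¹⁷/8.5×10⁻²⁶) ≈ 3.12×10⁴ m/s.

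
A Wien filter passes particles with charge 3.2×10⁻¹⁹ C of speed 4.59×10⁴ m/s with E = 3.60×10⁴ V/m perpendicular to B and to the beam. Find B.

Balance of forces in the selector: qE = qvB ⇒ B = E/v.
B = 3.60×10⁴/4.59×10⁴ = 0.784 T.

B = 0.784 T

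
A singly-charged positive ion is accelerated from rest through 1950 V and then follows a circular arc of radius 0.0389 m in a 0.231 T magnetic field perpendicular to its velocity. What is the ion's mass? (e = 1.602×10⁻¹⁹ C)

m ≈ 3.32×10⁻²⁷ kg

Combine |q|V = ½mv² and r = mv/(|q|B): eliminate v to get m = qB²r²/(2V).
m = (1.602×10⁻¹⁹)(0.231)²(0.0389)²/(2·1950) ≈ 3.32×10⁻²⁷ kg.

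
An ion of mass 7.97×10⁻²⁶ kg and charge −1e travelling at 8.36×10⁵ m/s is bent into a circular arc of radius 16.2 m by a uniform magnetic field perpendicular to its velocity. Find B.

From |q|vB = mv²/r, B = mv/(|q|r).
B = (7.97×10⁻²⁶)(8.36×10⁵)/((1.602×10⁻¹⁹)(16.2)) ≈ 0.0257 T.

B ≈ 0.0257 T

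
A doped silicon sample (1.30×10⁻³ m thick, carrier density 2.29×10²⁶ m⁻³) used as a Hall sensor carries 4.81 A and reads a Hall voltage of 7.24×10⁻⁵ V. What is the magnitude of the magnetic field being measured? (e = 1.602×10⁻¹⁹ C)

B ≈ 0.718 T

From V_H = IB/(n e t), B = V_H n e t / I.
B = (7.24×10⁻⁵)(2.29×10²⁶)(1.602×10⁻¹⁹)(1.30×10⁻³)/4.81 ≈ 0.718 T.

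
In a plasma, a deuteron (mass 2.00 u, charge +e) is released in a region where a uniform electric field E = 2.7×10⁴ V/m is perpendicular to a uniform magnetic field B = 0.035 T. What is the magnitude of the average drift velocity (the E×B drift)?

v_d ≈ 7.7×10⁵ m/s

The steady drift has the magnetic force balancing the electric force, so v_d = E/B.
v_d = 2.7×10⁴/0.035 = 7.7×10⁵ m/s.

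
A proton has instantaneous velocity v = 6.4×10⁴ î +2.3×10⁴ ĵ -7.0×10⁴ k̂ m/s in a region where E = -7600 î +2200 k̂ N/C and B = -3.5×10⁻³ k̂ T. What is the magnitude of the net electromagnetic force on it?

|F| ≈ 1.28×10⁻¹⁵ N

v×B = (-80.5, 224, 0) N/C.
E + v×B = (-7680, 224, 2200) N/C.
F = q(E + v×B) = (1.602×10⁻¹⁹ C)·(-7680, 224, 2200) = (-1.23×10⁻¹⁵, 3.59×10⁻¹⁷, 3.52×10⁻¹⁶) N.
|F| = 1.28×10⁻¹⁵ N.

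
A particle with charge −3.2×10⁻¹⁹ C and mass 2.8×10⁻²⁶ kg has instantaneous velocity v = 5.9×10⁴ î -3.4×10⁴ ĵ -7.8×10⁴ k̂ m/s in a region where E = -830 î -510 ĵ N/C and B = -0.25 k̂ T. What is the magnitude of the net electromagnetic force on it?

|F| ≈ 5.18×10⁻¹⁵ N

v×B = (8500, 1.48×10⁴, 0) N/C.
E + v×B = (7670, 1.42×10⁴, 0) N/C.
F = q(E + v×B) = (−3.2×10⁻¹⁹ C)·(7670, 1.42×10⁴, 0) = (-2.45×10⁻¹⁵, -4.56×10⁻¹⁵, 0) N.
|F| = 5.18×10⁻¹⁵ N.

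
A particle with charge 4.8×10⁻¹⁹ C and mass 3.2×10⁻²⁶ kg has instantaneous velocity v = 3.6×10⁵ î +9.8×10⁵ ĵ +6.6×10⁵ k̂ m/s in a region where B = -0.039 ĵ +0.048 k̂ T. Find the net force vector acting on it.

F ≈ (3.49×10⁻¹⁴, -8.29×10⁻¹⁵, -6.74×10⁻¹⁵) N

v×B = (7.28×10⁴, -1.73×10⁴, -1.40×10⁴) N/C.
F = q v×B = (4.8×10⁻¹⁹ C)·(7.28×10⁴, -1.73×10⁴, -1.40×10⁴) = (3.49×10⁻¹⁴, -8.29×10⁻¹⁵, -6.74×10⁻¹⁵) N.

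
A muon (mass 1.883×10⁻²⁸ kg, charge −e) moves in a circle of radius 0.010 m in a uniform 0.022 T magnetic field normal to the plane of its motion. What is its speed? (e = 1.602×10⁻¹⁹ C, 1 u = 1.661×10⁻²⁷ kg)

v ≈ 1.9×10⁵ m/s

From |q|vB = mv²/r, v = |q|Br/m.
v = (1.602×10⁻¹⁹)(0.022)(0.010)/1.883×10⁻²⁸ ≈ 1.9×10⁵ m/s.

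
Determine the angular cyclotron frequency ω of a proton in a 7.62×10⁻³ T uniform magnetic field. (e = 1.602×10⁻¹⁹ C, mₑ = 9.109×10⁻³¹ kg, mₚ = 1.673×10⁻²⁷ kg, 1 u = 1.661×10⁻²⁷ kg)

ω = |q|B/m.
ω = (1.602×10⁻¹⁹)(7.62×10⁻³)/1.673×10⁻²⁷ ≈ 7.30×10⁵ rad/s.

ω ≈ 7.30×10⁵ rad/s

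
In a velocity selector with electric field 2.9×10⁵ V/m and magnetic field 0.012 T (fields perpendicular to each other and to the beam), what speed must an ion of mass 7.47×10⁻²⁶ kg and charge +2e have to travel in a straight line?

Straight-line motion ⇒ electric and magnetic forces cancel, so E = vB.
v = E/B = 2.9×10⁵/0.012 = 2.4×10⁷ m/s.

v = 2.4×10⁷ m/s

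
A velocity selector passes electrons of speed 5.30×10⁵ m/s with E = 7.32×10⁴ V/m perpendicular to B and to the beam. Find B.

B = 0.138 T

Balance of forces in the selector: qE = qvB ⇒ B = E/v.
B = 7.32×10⁴/5.30×10⁵ = 0.138 T.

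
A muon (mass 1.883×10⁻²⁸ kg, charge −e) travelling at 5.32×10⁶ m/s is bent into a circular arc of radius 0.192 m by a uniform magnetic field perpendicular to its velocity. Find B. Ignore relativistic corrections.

B ≈ 0.0326 T

From |q|vB = mv²/r, B = mv/(|q|r).
B = (1.883×10⁻²⁸)(5.32×10⁶)/((1.602×10⁻¹⁹)(0.192)) ≈ 0.0326 T.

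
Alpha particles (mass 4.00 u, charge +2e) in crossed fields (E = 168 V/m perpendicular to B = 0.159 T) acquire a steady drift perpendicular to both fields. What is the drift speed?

The steady drift has the magnetic force balancing the electric force, so v_d = E/B.
v_d = 168/0.159 = 1060 m/s.

v_d ≈ 1060 m/s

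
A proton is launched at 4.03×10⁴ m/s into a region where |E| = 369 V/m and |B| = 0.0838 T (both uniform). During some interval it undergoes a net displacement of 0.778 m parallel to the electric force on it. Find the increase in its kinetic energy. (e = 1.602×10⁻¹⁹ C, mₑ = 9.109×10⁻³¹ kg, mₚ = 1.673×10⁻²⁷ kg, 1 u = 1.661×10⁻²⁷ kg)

ΔKE ≈ 4.60×10⁻¹⁷ J

The magnetic force is always ⟂ v and does no work; only the electric force changes KE.
ΔKE = F_E · d = |q|E d = (1.602×10⁻¹⁹)(369)(0.778) ≈ 4.60×10⁻¹⁷ J.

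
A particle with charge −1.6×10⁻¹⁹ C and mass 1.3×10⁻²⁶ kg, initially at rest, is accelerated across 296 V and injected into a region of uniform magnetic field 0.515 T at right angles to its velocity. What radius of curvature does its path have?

r ≈ 0.0135 m

Acceleration: |q|V = ½mv² ⇒ v = √(2|q|V/m) = √(2·1.6×10⁻¹⁹·296/1.3×10⁻²⁶) ≈ 8.536×10⁴ m/s.
In the field: r = mv/(|q|B) = (1.3×10⁻²⁶)(8.536×10⁴)/((1.6×10⁻¹⁹)(0.515)) ≈ 0.0135 m.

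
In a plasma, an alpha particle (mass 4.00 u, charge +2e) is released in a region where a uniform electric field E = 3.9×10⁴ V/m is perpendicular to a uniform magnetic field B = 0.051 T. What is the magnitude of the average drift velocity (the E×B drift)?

v_d ≈ 7.6×10⁵ m/s

The steady drift has the magnetic force balancing the electric force, so v_d = E/B.
v_d = 3.9×10⁴/0.051 = 7.6×10⁵ m/s.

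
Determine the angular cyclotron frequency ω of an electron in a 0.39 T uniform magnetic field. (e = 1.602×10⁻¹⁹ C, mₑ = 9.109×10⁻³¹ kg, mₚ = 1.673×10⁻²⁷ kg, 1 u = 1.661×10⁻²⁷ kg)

ω = |q|B/m.
ω = (1.602×10⁻¹⁹)(0.39)/9.109×10⁻³¹ ≈ 6.9×10¹⁰ rad/s.

ω ≈ 6.9×10¹⁰ rad/s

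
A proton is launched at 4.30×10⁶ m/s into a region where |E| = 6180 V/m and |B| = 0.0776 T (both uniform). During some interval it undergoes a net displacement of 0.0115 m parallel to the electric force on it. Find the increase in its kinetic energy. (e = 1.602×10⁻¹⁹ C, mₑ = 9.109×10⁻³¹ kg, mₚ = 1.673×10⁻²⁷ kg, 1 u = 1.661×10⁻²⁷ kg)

ΔKE ≈ 1.14×10⁻¹⁷ J

The magnetic force is always ⟂ v and does no work; only the electric force changes KE.
ΔKE = F_E · d = |q|E d = (1.602×10⁻¹⁹)(6180)(0.0115) ≈ 1.14×10⁻¹⁷ J.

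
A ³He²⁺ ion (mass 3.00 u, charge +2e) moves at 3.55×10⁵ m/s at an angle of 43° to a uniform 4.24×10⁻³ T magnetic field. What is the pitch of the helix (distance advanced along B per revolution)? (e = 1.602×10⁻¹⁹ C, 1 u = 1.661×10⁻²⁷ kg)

v∥ = v cosθ = 3.55×10⁵·cos43° ≈ 2.596×10⁵ m/s.
T = 2πm/(|q|B) = 2π(4.983×10⁻²⁷)/((3.204×10⁻¹⁹)(4.24×10⁻³)) ≈ 2.305×10⁻⁵ s.
pitch = v∥ T = (2.596×10⁵)(2.305×10⁻⁵) ≈ 5.98 m.

p ≈ 5.98 m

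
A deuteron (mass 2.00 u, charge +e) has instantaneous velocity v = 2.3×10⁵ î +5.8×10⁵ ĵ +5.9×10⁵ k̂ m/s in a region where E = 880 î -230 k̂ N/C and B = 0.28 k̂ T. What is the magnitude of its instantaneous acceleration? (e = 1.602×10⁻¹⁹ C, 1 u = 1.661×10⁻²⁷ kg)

|a| ≈ 8.46×10¹² m/s²

v×B = (1.62×10⁵, -6.44×10⁴, 0) N/C.
E + v×B = (1.63×10⁵, -6.44×10⁴, -230) N/C.
F = q(E + v×B) = (1.602×10⁻¹⁹ C)·(1.63×10⁵, -6.44×10⁴, -230) = (2.62×10⁻¹⁴, -1.03×10⁻¹⁴, -3.68×10⁻¹⁷) N.
|a| = |F|/m = 2.812×10⁻¹⁴/3.322×10⁻²⁷ ≈ 8.46×10¹² m/s².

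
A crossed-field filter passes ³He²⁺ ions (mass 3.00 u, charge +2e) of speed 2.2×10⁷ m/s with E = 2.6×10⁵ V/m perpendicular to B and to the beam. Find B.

B = 0.012 T

Balance of forces in the selector: qE = qvB ⇒ B = E/v.
B = 2.6×10⁵/2.2×10⁷ = 0.012 T.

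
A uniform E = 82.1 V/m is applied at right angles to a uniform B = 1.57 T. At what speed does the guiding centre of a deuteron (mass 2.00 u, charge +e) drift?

v_d ≈ 52.3 m/s

In crossed fields the guiding centre drifts at v_d = |E×B|/B² = E/B, independent of charge and mass.
v_d = 82.1/1.57 = 52.3 m/s.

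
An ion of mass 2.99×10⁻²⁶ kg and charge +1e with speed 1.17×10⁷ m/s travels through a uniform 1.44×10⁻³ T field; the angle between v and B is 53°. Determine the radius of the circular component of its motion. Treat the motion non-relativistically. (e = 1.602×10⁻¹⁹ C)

r ≈ 1210 m

v⊥ = v sinθ = 1.17×10⁷·sin53° ≈ 9.344×10⁶ m/s.
r = m v⊥/(|q|B) = (2.99×10⁻²⁶)(9.344×10⁶)/((1.602×10⁻¹⁹)(1.44×10⁻³)) ≈ 1210 m.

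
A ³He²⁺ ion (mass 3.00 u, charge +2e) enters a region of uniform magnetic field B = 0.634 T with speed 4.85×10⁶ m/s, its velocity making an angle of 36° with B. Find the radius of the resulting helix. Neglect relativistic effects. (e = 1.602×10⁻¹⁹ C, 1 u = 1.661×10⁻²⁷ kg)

v⊥ = v sinθ = 4.85×10⁶·sin36° ≈ 2.851×10⁶ m/s.
r = m v⊥/(|q|B) = (4.983×10⁻²⁷)(2.851×10⁶)/((3.204×10⁻¹⁹)(0.634)) ≈ 0.0699 m.

r ≈ 0.0699 m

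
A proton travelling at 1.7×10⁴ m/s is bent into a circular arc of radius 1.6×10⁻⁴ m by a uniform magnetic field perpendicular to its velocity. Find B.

B ≈ 1.1 T

From |q|vB = mv²/r, B = mv/(|q|r).
B = (1.673×10⁻²⁷)(1.7×10⁴)/((1.602×10⁻¹⁹)(1.6×10⁻⁴)) ≈ 1.1 T.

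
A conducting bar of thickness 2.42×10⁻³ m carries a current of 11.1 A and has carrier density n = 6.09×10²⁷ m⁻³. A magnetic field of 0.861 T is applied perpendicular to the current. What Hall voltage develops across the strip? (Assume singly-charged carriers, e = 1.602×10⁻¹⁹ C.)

V_H = IB/(n e t).
V_H = (11.1)(0.861)/((6.09×10²⁷)(1.602×10⁻¹⁹)(2.42×10⁻³)) ≈ 4.05×10⁻⁶ V.

V_H ≈ 4.05×10⁻⁶ V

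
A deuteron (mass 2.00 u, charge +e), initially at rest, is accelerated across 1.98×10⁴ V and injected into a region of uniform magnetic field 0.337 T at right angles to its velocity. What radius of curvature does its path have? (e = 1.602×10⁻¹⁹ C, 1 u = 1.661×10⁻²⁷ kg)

r ≈ 0.0850 m

Acceleration: |q|V = ½mv² ⇒ v = √(2|q|V/m) = √(2·1.602×10⁻¹⁹·1.98×10⁴/3.322×10⁻²⁷) ≈ 1.382×10⁶ m/s.
In the field: r = mv/(|q|B) = (3.322×10⁻²⁷)(1.382×10⁶)/((1.602×10⁻¹⁹)(0.337)) ≈ 0.0850 m.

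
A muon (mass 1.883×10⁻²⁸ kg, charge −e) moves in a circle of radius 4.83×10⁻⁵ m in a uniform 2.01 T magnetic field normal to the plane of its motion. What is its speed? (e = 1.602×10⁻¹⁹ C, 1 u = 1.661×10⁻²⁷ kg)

v ≈ 8.26×10⁴ m/s

From |q|vB = mv²/r, v = |q|Br/m.
v = (1.602×10⁻¹⁹)(2.01)(4.83×10⁻⁵)/1.883×10⁻²⁸ ≈ 8.26×10⁴ m/s.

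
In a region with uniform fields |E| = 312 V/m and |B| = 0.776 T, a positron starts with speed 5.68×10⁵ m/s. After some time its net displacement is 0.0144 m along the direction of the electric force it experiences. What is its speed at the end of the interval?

v_f ≈ 1.38×10⁶ m/s

B does no work; ΔKE = |q|E d.
½mv_f² = ½mv₀² + |q|Ed = ½(9.109×10⁻³¹)(5.68×10⁵)² + (1.602×10⁻¹⁹)(312)(0.0144) ≈ 1.469×10⁻¹⁹ J + 7.197×10⁻¹⁹ J ≈ 8.667×10⁻¹⁹ J.
v_f = √(2·8.667×10⁻¹⁹/9.109×10⁻³¹) ≈ 1.38×10⁶ m/s.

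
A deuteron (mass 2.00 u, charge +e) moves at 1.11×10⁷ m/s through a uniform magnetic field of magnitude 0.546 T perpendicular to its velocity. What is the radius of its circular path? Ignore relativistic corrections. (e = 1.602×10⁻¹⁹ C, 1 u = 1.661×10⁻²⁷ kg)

The magnetic force provides the centripetal force: |q|vB = mv²/r.
r = mv/(|q|B) = (3.322×10⁻²⁷)(1.11×10⁷)/((1.602×10⁻¹⁹)(0.546)) ≈ 0.422 m.

r ≈ 0.422 m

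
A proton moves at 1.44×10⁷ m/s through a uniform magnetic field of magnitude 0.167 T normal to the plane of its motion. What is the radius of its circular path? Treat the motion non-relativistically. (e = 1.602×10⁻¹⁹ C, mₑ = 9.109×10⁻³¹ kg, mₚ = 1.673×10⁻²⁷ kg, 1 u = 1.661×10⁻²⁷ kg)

r ≈ 0.900 m

The magnetic force provides the centripetal force: |q|vB = mv²/r.
r = mv/(|q|B) = (1.673×10⁻²⁷)(1.44×10⁷)/((1.602×10⁻¹⁹)(0.167)) ≈ 0.900 m.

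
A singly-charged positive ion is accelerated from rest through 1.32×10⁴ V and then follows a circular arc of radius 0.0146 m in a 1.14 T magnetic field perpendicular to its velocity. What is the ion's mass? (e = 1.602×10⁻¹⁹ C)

m ≈ 1.68×10⁻²⁷ kg

Combine |q|V = ½mv² and r = mv/(|q|B): eliminate v to get m = qB²r²/(2V).
m = (1.602×10⁻¹⁹)(1.14)²(0.0146)²/(2·1.32×10⁴) ≈ 1.68×10⁻²⁷ kg.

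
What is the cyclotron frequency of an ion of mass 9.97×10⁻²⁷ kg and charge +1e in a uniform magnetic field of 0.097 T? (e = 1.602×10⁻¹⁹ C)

f ≈ 2.5×10⁵ Hz

f = |q|B/(2πm).
f = (1.602×10⁻¹⁹)(0.097)/(2π·9.97×10⁻²⁷) ≈ 2.5×10⁵ Hz.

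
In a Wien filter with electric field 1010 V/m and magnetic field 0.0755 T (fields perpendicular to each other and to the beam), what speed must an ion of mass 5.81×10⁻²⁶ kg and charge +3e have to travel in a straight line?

v = 1.34×10⁴ m/s

Zero net Lorentz force requires |qE| = |q v×B|, i.e. E = vB.
v = E/B = 1010/0.0755 = 1.34×10⁴ m/s.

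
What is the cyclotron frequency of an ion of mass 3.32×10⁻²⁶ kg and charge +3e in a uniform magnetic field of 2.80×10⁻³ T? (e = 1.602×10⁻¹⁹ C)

f = |q|B/(2πm).
f = (4.806×10⁻¹⁹)(2.80×10⁻³)/(2π·3.32×10⁻²⁶) ≈ 6450 Hz.

f ≈ 6450 Hz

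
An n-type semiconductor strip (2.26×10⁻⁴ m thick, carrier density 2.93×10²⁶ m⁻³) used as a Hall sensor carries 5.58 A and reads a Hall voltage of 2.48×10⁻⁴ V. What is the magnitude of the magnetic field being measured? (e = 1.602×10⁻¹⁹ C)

B ≈ 0.471 T

From V_H = IB/(n e t), B = V_H n e t / I.
B = (2.48×10⁻⁴)(2.93×10²⁶)(1.602×10⁻¹⁹)(2.26×10⁻⁴)/5.58 ≈ 0.471 T.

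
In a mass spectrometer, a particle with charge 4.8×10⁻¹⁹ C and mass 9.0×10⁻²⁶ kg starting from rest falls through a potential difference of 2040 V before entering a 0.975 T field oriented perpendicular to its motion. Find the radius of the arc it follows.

Acceleration: |q|V = ½mv² ⇒ v = √(2|q|V/m) = √(2·4.8×10⁻¹⁹·2040/9.0×10⁻²⁶) ≈ 1.475×10⁵ m/s.
In the field: r = mv/(|q|B) = (9.0×10⁻²⁶)(1.475×10⁵)/((4.8×10⁻¹⁹)(0.975)) ≈ 0.0284 m.

r ≈ 0.0284 m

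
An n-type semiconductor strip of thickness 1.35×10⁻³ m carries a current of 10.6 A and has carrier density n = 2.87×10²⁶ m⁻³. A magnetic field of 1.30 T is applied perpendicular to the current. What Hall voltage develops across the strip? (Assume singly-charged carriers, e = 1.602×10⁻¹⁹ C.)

V_H ≈ 2.22×10⁻⁴ V

V_H = IB/(n e t).
V_H = (10.6)(1.30)/((2.87×10²⁶)(1.602×10⁻¹⁹)(1.35×10⁻³)) ≈ 2.22×10⁻⁴ V.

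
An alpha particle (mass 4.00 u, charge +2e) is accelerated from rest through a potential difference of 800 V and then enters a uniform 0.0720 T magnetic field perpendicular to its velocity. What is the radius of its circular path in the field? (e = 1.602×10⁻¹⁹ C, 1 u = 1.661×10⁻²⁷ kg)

r ≈ 0.0800 m

Acceleration: |q|V = ½mv² ⇒ v = √(2|q|V/m) = √(2·3.204×10⁻¹⁹·800/6.644×10⁻²⁷) ≈ 2.778×10⁵ m/s.
In the field: r = mv/(|q|B) = (6.644×10⁻²⁷)(2.778×10⁵)/((3.204×10⁻¹⁹)(0.0720)) ≈ 0.0800 m.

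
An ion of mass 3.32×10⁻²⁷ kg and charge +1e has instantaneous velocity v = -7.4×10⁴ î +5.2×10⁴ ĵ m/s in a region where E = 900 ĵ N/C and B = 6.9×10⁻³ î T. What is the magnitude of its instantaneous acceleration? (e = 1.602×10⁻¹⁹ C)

v×B = (0, 0, -359) N/C.
E + v×B = (0, 900, -359) N/C.
F = q(E + v×B) = (1.602×10⁻¹⁹ C)·(0, 900, -359) = (0, 1.44×10⁻¹⁶, -5.75×10⁻¹⁷) N.
|a| = |F|/m = 1.552×10⁻¹⁶/3.32×10⁻²⁷ ≈ 4.68×10¹⁰ m/s².

|a| ≈ 4.68×10¹⁰ m/s²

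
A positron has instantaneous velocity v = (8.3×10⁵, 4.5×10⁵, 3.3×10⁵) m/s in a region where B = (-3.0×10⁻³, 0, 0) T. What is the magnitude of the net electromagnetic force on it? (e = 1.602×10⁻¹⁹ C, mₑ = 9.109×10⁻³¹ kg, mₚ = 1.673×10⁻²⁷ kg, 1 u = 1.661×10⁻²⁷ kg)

|F| ≈ 2.68×10⁻¹⁶ N

v×B = (0, -990, 1350) N/C.
F = q v×B = (1.602×10⁻¹⁹ C)·(0, -990, 1350) = (0, -1.59×10⁻¹⁶, 2.16×10⁻¹⁶) N.
|F| = 2.68×10⁻¹⁶ N.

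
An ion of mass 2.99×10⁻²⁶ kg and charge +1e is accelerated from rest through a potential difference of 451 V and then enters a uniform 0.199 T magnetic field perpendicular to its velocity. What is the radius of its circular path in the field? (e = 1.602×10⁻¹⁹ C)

Acceleration: |q|V = ½mv² ⇒ v = √(2|q|V/m) = √(2·1.602×10⁻¹⁹·451/2.99×10⁻²⁶) ≈ 6.952×10⁴ m/s.
In the field: r = mv/(|q|B) = (2.99×10⁻²⁶)(6.952×10⁴)/((1.602×10⁻¹⁹)(0.199)) ≈ 0.0652 m.

r ≈ 0.0652 m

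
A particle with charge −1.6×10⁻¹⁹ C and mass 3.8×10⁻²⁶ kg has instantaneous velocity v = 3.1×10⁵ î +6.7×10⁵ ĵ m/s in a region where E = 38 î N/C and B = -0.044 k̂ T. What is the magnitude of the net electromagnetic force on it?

v×B = (-2.95×10⁴, 1.36×10⁴, 0) N/C.
E + v×B = (-2.94×10⁴, 1.36×10⁴, 0) N/C.
F = q(E + v×B) = (−1.6×10⁻¹⁹ C)·(-2.94×10⁴, 1.36×10⁴, 0) = (4.71×10⁻¹⁵, -2.18×10⁻¹⁵, 0) N.
|F| = 5.19×10⁻¹⁵ N.

|F| ≈ 5.19×10⁻¹⁵ N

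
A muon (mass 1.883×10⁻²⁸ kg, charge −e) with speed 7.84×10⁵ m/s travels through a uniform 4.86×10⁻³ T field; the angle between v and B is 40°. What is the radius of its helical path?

r ≈ 0.122 m

v⊥ = v sinθ = 7.84×10⁵·sin40° ≈ 5.039×10⁵ m/s.
r = m v⊥/(|q|B) = (1.883×10⁻²⁸)(5.039×10⁵)/((1.602×10⁻¹⁹)(4.86×10⁻³)) ≈ 0.122 m.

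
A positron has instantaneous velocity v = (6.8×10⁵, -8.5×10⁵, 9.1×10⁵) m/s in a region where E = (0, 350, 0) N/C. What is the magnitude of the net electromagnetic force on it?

|F| ≈ 5.61×10⁻¹⁷ N

Only an electric field acts, so F = qE = (1.602×10⁻¹⁹ C)·(0, 350, 0) = (0, 5.61×10⁻¹⁷, 0) N.
|F| = 5.61×10⁻¹⁷ N.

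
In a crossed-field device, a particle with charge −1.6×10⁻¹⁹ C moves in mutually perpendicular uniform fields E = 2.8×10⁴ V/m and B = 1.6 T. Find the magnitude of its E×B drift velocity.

v_d ≈ 1.8×10⁴ m/s

The steady drift has the magnetic force balancing the electric force, so v_d = E/B.
v_d = 2.8×10⁴/1.6 = 1.8×10⁴ m/s.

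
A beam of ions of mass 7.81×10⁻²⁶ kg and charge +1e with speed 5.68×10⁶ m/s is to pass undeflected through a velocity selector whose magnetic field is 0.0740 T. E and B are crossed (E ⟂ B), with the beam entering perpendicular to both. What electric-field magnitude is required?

E = 4.20×10⁵ V/m

For straight-line motion qE = qvB, so E = vB.
E = 5.68×10⁶ × 0.0740 = 4.20×10⁵ V/m.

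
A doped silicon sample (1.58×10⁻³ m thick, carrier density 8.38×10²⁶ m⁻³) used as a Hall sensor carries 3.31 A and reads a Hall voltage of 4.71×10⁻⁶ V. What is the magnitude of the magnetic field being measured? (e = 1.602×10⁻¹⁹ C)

From V_H = IB/(n e t), B = V_H n e t / I.
B = (4.71×10⁻⁶)(8.38×10²⁶)(1.602×10⁻¹⁹)(1.58×10⁻³)/3.31 ≈ 0.302 T.

B ≈ 0.302 T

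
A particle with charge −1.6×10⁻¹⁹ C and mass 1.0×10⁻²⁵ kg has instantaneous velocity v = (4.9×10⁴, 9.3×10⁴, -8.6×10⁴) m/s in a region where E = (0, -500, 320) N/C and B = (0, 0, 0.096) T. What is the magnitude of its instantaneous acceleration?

v×B = (8930, -4700, 0) N/C.
E + v×B = (8930, -5200, 320) N/C.
F = q(E + v×B) = (−1.6×10⁻¹⁹ C)·(8930, -5200, 320) = (-1.43×10⁻¹⁵, 8.33×10⁻¹⁶, -5.12×10⁻¹⁷) N.
|a| = |F|/m = 1.654×10⁻¹⁵/1.0×10⁻²⁵ ≈ 1.65×10¹⁰ m/s².

|a| ≈ 1.65×10¹⁰ m/s²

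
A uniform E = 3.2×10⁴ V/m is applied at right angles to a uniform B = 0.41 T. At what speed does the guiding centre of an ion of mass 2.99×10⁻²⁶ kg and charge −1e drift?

v_d ≈ 7.8×10⁴ m/s

The E×B drift speed is v_d = E/B.
v_d = 3.2×10⁴/0.41 = 7.8×10⁴ m/s.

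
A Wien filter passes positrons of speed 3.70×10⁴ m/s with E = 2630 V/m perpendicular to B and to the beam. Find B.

Balance of forces in the selector: qE = qvB ⇒ B = E/v.
B = 2630/3.70×10⁴ = 0.0711 T.

B = 0.0711 T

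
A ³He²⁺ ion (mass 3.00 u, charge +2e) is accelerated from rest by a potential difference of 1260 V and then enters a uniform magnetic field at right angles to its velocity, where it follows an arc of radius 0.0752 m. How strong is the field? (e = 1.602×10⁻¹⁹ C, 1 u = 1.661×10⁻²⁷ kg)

v = √(2|q|V/m) = √(2·3.204×10⁻¹⁹·1260/4.983×10⁻²⁷) ≈ 4.025×10⁵ m/s.
B = mv/(|q|r) = (4.983×10⁻²⁷)(4.025×10⁵)/((3.204×10⁻¹⁹)(0.0752)) ≈ 0.0832 T.

B ≈ 0.0832 T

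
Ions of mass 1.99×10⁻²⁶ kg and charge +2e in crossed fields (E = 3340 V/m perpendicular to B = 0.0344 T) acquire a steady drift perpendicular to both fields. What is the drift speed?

v_d ≈ 9.71×10⁴ m/s

The steady drift has the magnetic force balancing the electric force, so v_d = E/B.
v_d = 3340/0.0344 = 9.71×10⁴ m/s.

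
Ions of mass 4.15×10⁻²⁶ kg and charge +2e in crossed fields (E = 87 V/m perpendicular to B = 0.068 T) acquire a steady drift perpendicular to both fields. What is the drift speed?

v_d ≈ 1300 m/s

The E×B drift speed is v_d = E/B.
v_d = 87/0.068 = 1300 m/s.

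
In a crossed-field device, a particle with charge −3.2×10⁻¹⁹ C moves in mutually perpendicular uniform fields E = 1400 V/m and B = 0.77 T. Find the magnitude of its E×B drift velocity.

The steady drift has the magnetic force balancing the electric force, so v_d = E/B.
v_d = 1400/0.77 = 1800 m/s.

v_d ≈ 1800 m/s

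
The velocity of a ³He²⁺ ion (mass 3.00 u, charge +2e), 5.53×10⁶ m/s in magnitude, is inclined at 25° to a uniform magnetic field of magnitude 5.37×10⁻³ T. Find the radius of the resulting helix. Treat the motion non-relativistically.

v⊥ = v sinθ = 5.53×10⁶·sin25° ≈ 2.337×10⁶ m/s.
r = m v⊥/(|q|B) = (4.983×10⁻²⁷)(2.337×10⁶)/((3.204×10⁻¹⁹)(5.37×10⁻³)) ≈ 6.77 m.

r ≈ 6.77 m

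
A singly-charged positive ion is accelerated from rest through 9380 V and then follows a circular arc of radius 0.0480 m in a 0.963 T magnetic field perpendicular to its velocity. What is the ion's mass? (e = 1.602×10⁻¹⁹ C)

Combine |q|V = ½mv² and r = mv/(|q|B): eliminate v to get m = qB²r²/(2V).
m = (1.602×10⁻¹⁹)(0.963)²(0.0480)²/(2·9380) ≈ 1.82×10⁻²⁶ kg.

m ≈ 1.82×10⁻²⁶ kg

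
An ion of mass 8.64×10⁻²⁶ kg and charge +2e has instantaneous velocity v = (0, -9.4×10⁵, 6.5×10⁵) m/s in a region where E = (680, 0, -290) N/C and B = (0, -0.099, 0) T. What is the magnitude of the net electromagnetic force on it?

v×B = (6.44×10⁴, 0, 0) N/C.
E + v×B = (6.50×10⁴, 0, -290) N/C.
F = q(E + v×B) = (3.204×10⁻¹⁹ C)·(6.50×10⁴, 0, -290) = (2.08×10⁻¹⁴, 0, -9.29×10⁻¹⁷) N.
|F| = 2.08×10⁻¹⁴ N.

|F| ≈ 2.08×10⁻¹⁴ N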